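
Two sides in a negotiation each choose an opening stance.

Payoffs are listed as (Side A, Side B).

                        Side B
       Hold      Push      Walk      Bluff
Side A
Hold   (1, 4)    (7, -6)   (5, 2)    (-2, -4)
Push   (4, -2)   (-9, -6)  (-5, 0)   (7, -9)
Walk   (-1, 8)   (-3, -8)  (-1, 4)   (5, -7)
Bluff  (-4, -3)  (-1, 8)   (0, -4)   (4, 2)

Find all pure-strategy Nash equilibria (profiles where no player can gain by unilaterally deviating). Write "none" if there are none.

Side A against Hold: payoffs 1, 4, -1, -4 → best response Push.
Side A against Push: payoffs 7, -9, -3, -1 → best response Hold.
Side A against Walk: payoffs 5, -5, -1, 0 → best response Hold.
Side A against Bluff: payoffs -2, 7, 5, 4 → best response Push.
Side B against Hold: payoffs 4, -6, 2, -4 → best response Hold.
Side B against Push: payoffs -2, -6, 0, -9 → best response Walk.
Side B against Walk: payoffs 8, -8, 4, -7 → best response Hold.
Side B against Bluff: payoffs -3, 8, -4, 2 → best response Push.
No profile is a mutual best response for all players.

none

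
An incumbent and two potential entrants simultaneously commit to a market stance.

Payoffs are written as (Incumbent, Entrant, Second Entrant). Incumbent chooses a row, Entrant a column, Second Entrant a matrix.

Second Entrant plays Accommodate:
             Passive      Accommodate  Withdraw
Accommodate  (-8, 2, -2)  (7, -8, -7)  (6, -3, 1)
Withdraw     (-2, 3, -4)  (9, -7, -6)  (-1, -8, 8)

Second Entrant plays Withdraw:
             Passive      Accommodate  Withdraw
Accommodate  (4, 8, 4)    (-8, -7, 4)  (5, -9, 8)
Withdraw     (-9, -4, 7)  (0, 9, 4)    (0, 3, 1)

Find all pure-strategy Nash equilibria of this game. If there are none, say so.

Pure-strategy Nash equilibria: (Accommodate, Passive, Withdraw) and (Withdraw, Accommodate, Withdraw)

Incumbent against (Passive, Accommodate): payoffs -8, -2 → best response Withdraw.
Incumbent against (Passive, Withdraw): payoffs 4, -9 → best response Accommodate.
Incumbent against (Accommodate, Accommodate): payoffs 7, 9 → best response Withdraw.
Incumbent against (Accommodate, Withdraw): payoffs -8, 0 → best response Withdraw.
Incumbent against (Withdraw, Accommodate): payoffs 6, -1 → best response Accommodate.
Incumbent against (Withdraw, Withdraw): payoffs 5, 0 → best response Accommodate.
Entrant against (Accommodate, Accommodate): payoffs 2, -8, -3 → best response Passive.
Entrant against (Accommodate, Withdraw): payoffs 8, -7, -9 → best response Passive.
Entrant against (Withdraw, Accommodate): payoffs 3, -7, -8 → best response Passive.
Entrant against (Withdraw, Withdraw): payoffs -4, 9, 3 → best response Accommodate.
Second Entrant against (Accommodate, Passive): payoffs -2, 4 → best response Withdraw.
Second Entrant against (Accommodate, Accommodate): payoffs -7, 4 → best response Withdraw.
Second Entrant against (Accommodate, Withdraw): payoffs 1, 8 → best response Withdraw.
Second Entrant against (Withdraw, Passive): payoffs -4, 7 → best response Withdraw.
Second Entrant against (Withdraw, Accommodate): payoffs -6, 4 → best response Withdraw.
Second Entrant against (Withdraw, Withdraw): payoffs 8, 1 → best response Accommodate.
Mutual best responses: (Accommodate, Passive, Withdraw); (Withdraw, Accommodate, Withdraw).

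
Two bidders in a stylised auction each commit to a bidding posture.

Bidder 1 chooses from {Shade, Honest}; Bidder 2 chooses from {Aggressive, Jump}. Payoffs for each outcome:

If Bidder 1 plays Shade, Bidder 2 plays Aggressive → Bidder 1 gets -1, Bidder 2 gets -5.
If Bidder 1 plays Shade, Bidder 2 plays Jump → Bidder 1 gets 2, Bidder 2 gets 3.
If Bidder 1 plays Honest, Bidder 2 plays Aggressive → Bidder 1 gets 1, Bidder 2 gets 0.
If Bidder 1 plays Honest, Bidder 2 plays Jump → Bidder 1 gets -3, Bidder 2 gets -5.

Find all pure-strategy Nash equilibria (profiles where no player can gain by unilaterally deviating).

(Shade, Aggressive): Bidder 1 can switch to Honest (-1 → 1). Not NE.
(Shade, Jump): Bidder 1 gets 2, best alternative -3; Bidder 2 gets 3, best alternative -5. No profitable deviation — NE.
(Honest, Aggressive): Bidder 1 gets 1, best alternative -1; Bidder 2 gets 0, best alternative -5. No profitable deviation — NE.
(Honest, Jump): Bidder 1 can switch to Shade (-3 → 2). Not NE.

Pure-strategy Nash equilibria: (Shade, Jump); (Honest, Aggressive)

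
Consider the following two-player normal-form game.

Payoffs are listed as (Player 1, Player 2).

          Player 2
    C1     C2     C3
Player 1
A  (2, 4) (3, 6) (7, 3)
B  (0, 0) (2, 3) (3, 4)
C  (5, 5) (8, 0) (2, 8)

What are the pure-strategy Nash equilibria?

There is no pure-strategy Nash equilibrium.

Player 1 against C1: payoffs 2, 0, 5 → best response C.
Player 1 against C2: payoffs 3, 2, 8 → best response C.
Player 1 against C3: payoffs 7, 3, 2 → best response A.
Player 2 against A: payoffs 4, 6, 3 → best response C2.
Player 2 against B: payoffs 0, 3, 4 → best response C3.
Player 2 against C: payoffs 5, 0, 8 → best response C3.
No profile is a mutual best response for all players.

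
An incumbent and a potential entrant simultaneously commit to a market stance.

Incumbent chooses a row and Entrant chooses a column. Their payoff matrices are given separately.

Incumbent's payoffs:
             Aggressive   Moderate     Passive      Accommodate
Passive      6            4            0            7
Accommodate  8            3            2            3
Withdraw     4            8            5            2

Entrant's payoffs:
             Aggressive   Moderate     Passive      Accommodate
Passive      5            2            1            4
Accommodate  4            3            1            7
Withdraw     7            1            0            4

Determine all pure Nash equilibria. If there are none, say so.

This game has no pure Nash equilibrium.

Check each profile: it is a Nash equilibrium iff no player can strictly gain by switching unilaterally.
(Passive, Aggressive): Incumbent can switch to Accommodate (6 → 8). Not NE.
(Passive, Moderate): Incumbent can switch to Withdraw (4 → 8). Not NE.
(Passive, Passive): Incumbent can switch to Accommodate (0 → 2). Not NE.
(Passive, Accommodate): Entrant can switch to Aggressive (4 → 5). Not NE.
(Accommodate, Aggressive): Entrant can switch to Accommodate (4 → 7). Not NE.
(Accommodate, Moderate): Incumbent can switch to Passive (3 → 4). Not NE.
(The remaining 6 profiles each have a profitable deviation by the same check.)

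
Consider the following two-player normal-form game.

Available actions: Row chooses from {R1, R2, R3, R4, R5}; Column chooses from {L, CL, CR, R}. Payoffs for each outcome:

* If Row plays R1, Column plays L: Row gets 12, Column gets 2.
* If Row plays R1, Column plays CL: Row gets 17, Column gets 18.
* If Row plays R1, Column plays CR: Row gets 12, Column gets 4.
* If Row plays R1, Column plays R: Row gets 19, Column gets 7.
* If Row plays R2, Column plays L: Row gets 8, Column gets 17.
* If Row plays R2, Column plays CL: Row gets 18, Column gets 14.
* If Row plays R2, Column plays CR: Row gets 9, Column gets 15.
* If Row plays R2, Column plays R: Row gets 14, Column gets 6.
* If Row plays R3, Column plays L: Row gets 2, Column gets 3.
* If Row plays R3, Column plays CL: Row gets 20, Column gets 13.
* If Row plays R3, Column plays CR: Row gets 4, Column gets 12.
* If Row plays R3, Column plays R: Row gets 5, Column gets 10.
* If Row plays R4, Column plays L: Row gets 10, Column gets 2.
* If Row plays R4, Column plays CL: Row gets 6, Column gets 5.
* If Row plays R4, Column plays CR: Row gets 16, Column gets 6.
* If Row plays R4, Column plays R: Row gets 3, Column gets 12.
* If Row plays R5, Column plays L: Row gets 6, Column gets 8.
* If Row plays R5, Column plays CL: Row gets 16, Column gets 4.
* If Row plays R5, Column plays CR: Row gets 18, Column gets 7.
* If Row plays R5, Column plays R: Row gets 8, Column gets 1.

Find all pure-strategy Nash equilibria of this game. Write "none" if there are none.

Pure NE: (R3, CL)

Check each profile: it is a Nash equilibrium iff no player can strictly gain by switching unilaterally.
(R1, L): Column can switch to CL (2 → 18). Not NE.
(R1, CL): Row can switch to R2 (17 → 18). Not NE.
(R1, CR): Row can switch to R4 (12 → 16). Not NE.
(R1, R): Column can switch to CL (7 → 18). Not NE.
(R2, L): Row can switch to R1 (8 → 12). Not NE.
(R2, CL): Row can switch to R3 (18 → 20). Not NE.
(R2, CR): Row can switch to R1 (9 → 12). Not NE.
(R2, R): Row can switch to R1 (14 → 19). Not NE.
(R3, L): Row can switch to R1 (2 → 12). Not NE.
(R3, CL): Row gets 20, best alternative 18; Column gets 13, best alternative 12. No profitable deviation — NE.
(R3, CR): Row can switch to R1 (4 → 12). Not NE.
(R3, R): Row can switch to R1 (5 → 19). Not NE.
(R4, L): Row can switch to R1 (10 → 12). Not NE.
(The remaining 7 profiles each have a profitable deviation by the same check.)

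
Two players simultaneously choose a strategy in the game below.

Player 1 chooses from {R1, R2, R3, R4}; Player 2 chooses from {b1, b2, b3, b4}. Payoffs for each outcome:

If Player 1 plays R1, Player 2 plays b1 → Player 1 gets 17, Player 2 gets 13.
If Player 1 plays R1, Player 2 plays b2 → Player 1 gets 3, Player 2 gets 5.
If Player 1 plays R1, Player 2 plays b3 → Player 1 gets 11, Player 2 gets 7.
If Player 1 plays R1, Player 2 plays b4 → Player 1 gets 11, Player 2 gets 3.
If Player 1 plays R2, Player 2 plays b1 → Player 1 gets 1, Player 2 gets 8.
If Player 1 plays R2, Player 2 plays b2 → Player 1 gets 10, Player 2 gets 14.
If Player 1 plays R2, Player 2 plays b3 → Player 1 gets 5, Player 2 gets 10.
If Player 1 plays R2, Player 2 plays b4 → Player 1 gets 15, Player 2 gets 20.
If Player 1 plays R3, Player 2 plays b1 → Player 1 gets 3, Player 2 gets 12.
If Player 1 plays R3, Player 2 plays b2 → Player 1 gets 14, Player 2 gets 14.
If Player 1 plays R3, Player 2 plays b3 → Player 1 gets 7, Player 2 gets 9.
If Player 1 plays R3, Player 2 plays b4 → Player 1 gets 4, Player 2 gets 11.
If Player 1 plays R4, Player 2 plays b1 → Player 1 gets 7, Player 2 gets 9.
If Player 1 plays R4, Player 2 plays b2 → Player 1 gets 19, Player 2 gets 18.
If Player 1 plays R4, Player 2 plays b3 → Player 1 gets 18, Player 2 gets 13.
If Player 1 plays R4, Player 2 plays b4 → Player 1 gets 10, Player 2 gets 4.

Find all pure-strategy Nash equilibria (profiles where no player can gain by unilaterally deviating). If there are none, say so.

Mark each player's best response to every combination of opponents' strategies; a profile where every player is best-responding is a pure Nash equilibrium.
Player 1 against b1: payoffs 17, 1, 3, 7 → best response R1.
Player 1 against b2: payoffs 3, 10, 14, 19 → best response R4.
Player 1 against b3: payoffs 11, 5, 7, 18 → best response R4.
Player 1 against b4: payoffs 11, 15, 4, 10 → best response R2.
Player 2 against R1: payoffs 13, 5, 7, 3 → best response b1.
Player 2 against R2: payoffs 8, 14, 10, 20 → best response b4.
Player 2 against R3: payoffs 12, 14, 9, 11 → best response b2.
Player 2 against R4: payoffs 9, 18, 13, 4 → best response b2.
Mutual best responses: (R1, b1); (R2, b4); (R4, b2).

The pure Nash equilibria are (R1, b1), (R2, b4), (R4, b2).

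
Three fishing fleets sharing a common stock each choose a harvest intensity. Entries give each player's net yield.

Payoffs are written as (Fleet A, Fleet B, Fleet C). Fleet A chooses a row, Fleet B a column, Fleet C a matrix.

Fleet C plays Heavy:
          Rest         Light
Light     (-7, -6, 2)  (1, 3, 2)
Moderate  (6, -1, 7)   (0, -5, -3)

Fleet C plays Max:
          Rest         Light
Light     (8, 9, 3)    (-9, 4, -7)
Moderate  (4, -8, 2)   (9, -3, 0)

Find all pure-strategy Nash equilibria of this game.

The pure Nash equilibria are (Light, Rest, Max); (Light, Light, Heavy); (Moderate, Rest, Heavy); (Moderate, Light, Max).

Fleet A against (Rest, Heavy): payoffs -7, 6 → best response Moderate.
Fleet A against (Rest, Max): payoffs 8, 4 → best response Light.
Fleet A against (Light, Heavy): payoffs 1, 0 → best response Light.
Fleet A against (Light, Max): payoffs -9, 9 → best response Moderate.
Fleet B against (Light, Heavy): payoffs -6, 3 → best response Light.
Fleet B against (Light, Max): payoffs 9, 4 → best response Rest.
Fleet B against (Moderate, Heavy): payoffs -1, -5 → best response Rest.
Fleet B against (Moderate, Max): payoffs -8, -3 → best response Light.
Fleet C against (Light, Rest): payoffs 2, 3 → best response Max.
Fleet C against (Light, Light): payoffs 2, -7 → best response Heavy.
Fleet C against (Moderate, Rest): payoffs 7, 2 → best response Heavy.
Fleet C against (Moderate, Light): payoffs -3, 0 → best response Max.
Mutual best responses: (Light, Rest, Max); (Light, Light, Heavy); (Moderate, Rest, Heavy); (Moderate, Light, Max).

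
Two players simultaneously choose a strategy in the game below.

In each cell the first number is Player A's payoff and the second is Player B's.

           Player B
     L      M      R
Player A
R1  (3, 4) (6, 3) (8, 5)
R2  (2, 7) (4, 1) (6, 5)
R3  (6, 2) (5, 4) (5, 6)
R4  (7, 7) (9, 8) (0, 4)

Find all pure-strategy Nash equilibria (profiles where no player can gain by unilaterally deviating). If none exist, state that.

(R1, R) and (R4, M)

(R1, L): Player A can switch to R3 (3 → 6). Not NE.
(R1, M): Player A can switch to R4 (6 → 9). Not NE.
(R1, R): Player A gets 8, best alternative 6; Player B gets 5, best alternative 4. No profitable deviation — NE.
(R2, L): Player A can switch to R1 (2 → 3). Not NE.
(R2, M): Player A can switch to R1 (4 → 6). Not NE.
(R2, R): Player A can switch to R1 (6 → 8). Not NE.
(R3, L): Player A can switch to R4 (6 → 7). Not NE.
(R3, M): Player A can switch to R1 (5 → 6). Not NE.
(R3, R): Player A can switch to R1 (5 → 8). Not NE.
(R4, L): Player B can switch to M (7 → 8). Not NE.
(R4, M): Player A gets 9, best alternative 6; Player B gets 8, best alternative 7. No profitable deviation — NE.
(R4, R): Player A can switch to R1 (0 → 8). Not NE.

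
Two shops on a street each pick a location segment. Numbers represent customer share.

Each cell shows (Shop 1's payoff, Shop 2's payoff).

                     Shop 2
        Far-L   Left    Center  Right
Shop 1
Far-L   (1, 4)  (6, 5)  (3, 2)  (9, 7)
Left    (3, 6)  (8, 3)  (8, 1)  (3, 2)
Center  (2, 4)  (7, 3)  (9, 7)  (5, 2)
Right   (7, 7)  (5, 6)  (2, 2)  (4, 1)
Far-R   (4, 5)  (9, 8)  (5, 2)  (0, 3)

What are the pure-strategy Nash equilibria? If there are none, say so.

Pure-strategy Nash equilibria: (Far-L, Right); (Center, Center); (Right, Far-L); (Far-R, Left)

(Far-L, Far-L): Shop 1 can switch to Left (1 → 3). Not NE.
(Far-L, Left): Shop 1 can switch to Left (6 → 8). Not NE.
(Far-L, Center): Shop 1 can switch to Left (3 → 8). Not NE.
(Far-L, Right): Shop 1 gets 9, best alternative 5; Shop 2 gets 7, best alternative 5. No profitable deviation — NE.
(Left, Far-L): Shop 1 can switch to Right (3 → 7). Not NE.
(Left, Left): Shop 1 can switch to Far-R (8 → 9). Not NE.
(Left, Center): Shop 1 can switch to Center (8 → 9). Not NE.
(Left, Right): Shop 1 can switch to Far-L (3 → 9). Not NE.
(Center, Far-L): Shop 1 can switch to Left (2 → 3). Not NE.
(Center, Left): Shop 1 can switch to Left (7 → 8). Not NE.
(Center, Center): Shop 1 gets 9, best alternative 8; Shop 2 gets 7, best alternative 4. No profitable deviation — NE.
(Center, Right): Shop 1 can switch to Far-L (5 → 9). Not NE.
(Right, Far-L): Shop 1 gets 7, best alternative 4; Shop 2 gets 7, best alternative 6. No profitable deviation — NE.
(Right, Left): Shop 1 can switch to Far-L (5 → 6). Not NE.
(Right, Center): Shop 1 can switch to Far-L (2 → 3). Not NE.
(Far-R, Left): Shop 1 gets 9, best alternative 8; Shop 2 gets 8, best alternative 5. No profitable deviation — NE.
(The remaining 4 profiles each have a profitable deviation by the same check.)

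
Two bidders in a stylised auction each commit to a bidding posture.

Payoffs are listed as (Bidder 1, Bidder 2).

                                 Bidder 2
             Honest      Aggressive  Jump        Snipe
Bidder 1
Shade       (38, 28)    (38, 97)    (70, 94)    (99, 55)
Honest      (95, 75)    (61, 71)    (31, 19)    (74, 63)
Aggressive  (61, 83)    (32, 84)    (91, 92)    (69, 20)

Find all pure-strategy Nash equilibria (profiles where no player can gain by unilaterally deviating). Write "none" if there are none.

For each strategy profile, look for a profitable unilateral deviation.
(Shade, Honest): Bidder 1 can switch to Honest (38 → 95). Not NE.
(Shade, Aggressive): Bidder 1 can switch to Honest (38 → 61). Not NE.
(Shade, Jump): Bidder 1 can switch to Aggressive (70 → 91). Not NE.
(Shade, Snipe): Bidder 2 can switch to Aggressive (55 → 97). Not NE.
(Honest, Honest): Bidder 1 gets 95, best alternative 61; Bidder 2 gets 75, best alternative 71. No profitable deviation — NE.
(Honest, Aggressive): Bidder 2 can switch to Honest (71 → 75). Not NE.
(Honest, Jump): Bidder 1 can switch to Shade (31 → 70). Not NE.
(Honest, Snipe): Bidder 1 can switch to Shade (74 → 99). Not NE.
(Aggressive, Honest): Bidder 1 can switch to Honest (61 → 95). Not NE.
(Aggressive, Jump): Bidder 1 gets 91, best alternative 70; Bidder 2 gets 92, best alternative 84. No profitable deviation — NE.
(The remaining 2 profiles each have a profitable deviation by the same check.)

Pure-strategy Nash equilibria: (Honest, Honest) and (Aggressive, Jump)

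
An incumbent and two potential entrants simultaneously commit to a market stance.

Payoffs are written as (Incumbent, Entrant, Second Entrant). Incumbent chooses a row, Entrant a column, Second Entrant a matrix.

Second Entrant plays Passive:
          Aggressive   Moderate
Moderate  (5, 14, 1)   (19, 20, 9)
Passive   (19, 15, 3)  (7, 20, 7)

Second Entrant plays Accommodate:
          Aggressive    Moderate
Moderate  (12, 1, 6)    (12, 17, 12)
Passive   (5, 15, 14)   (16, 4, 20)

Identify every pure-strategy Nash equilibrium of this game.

There is no pure-strategy Nash equilibrium.

(Moderate, Aggressive, Passive): Incumbent can switch to Passive (5 → 19). Not NE.
(Moderate, Aggressive, Accommodate): Entrant can switch to Moderate (1 → 17). Not NE.
(Moderate, Moderate, Passive): Second Entrant can switch to Accommodate (9 → 12). Not NE.
(Moderate, Moderate, Accommodate): Incumbent can switch to Passive (12 → 16). Not NE.
(Passive, Aggressive, Passive): Entrant can switch to Moderate (15 → 20). Not NE.
(Passive, Aggressive, Accommodate): Incumbent can switch to Moderate (5 → 12). Not NE.
(Passive, Moderate, Passive): Incumbent can switch to Moderate (7 → 19). Not NE.
(Passive, Moderate, Accommodate): Entrant can switch to Aggressive (4 → 15). Not NE.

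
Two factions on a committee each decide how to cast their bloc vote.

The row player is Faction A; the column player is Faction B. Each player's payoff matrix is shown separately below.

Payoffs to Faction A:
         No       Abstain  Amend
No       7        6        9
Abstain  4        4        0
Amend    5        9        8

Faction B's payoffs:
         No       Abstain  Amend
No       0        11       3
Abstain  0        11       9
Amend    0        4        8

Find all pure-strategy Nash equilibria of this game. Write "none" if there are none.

For each player, find the best response to each opponent profile; mutual best responses are the pure NE.
Faction A against No: payoffs 7, 4, 5 → best response No.
Faction A against Abstain: payoffs 6, 4, 9 → best response Amend.
Faction A against Amend: payoffs 9, 0, 8 → best response No.
Faction B against No: payoffs 0, 11, 3 → best response Abstain.
Faction B against Abstain: payoffs 0, 11, 9 → best response Abstain.
Faction B against Amend: payoffs 0, 4, 8 → best response Amend.
No profile is a mutual best response for all players.

No pure-strategy Nash equilibrium.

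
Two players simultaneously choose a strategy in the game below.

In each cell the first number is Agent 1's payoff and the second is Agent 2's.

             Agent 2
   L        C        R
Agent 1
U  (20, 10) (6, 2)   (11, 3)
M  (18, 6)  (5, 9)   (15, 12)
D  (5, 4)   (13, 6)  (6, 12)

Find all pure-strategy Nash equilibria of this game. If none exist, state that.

Check each profile: it is a Nash equilibrium iff no player can strictly gain by switching unilaterally.
(U, L): Agent 1 gets 20, best alternative 18; Agent 2 gets 10, best alternative 3. No profitable deviation — NE.
(U, C): Agent 1 can switch to D (6 → 13). Not NE.
(U, R): Agent 1 can switch to M (11 → 15). Not NE.
(M, L): Agent 1 can switch to U (18 → 20). Not NE.
(M, C): Agent 1 can switch to U (5 → 6). Not NE.
(M, R): Agent 1 gets 15, best alternative 11; Agent 2 gets 12, best alternative 9. No profitable deviation — NE.
(D, L): Agent 1 can switch to U (5 → 20). Not NE.
(D, C): Agent 2 can switch to R (6 → 12). Not NE.
(D, R): Agent 1 can switch to U (6 → 11). Not NE.

(U, L) and (M, R)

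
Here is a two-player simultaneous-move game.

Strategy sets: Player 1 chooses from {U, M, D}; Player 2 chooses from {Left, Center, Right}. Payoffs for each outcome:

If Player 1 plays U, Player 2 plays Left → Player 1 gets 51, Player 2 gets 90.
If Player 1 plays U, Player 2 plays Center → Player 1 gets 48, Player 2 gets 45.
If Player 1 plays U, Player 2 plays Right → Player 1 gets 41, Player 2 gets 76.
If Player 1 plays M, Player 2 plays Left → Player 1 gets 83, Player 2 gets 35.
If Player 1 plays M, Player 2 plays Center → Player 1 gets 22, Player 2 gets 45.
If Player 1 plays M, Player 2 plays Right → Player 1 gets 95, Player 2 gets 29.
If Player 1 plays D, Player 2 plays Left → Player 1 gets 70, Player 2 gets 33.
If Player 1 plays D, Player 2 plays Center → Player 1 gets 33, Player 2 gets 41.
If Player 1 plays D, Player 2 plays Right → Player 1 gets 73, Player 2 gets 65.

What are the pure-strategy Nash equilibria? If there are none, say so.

Check each profile: it is a Nash equilibrium iff no player can strictly gain by switching unilaterally.
(U, Left): Player 1 can switch to M (51 → 83). Not NE.
(U, Center): Player 2 can switch to Left (45 → 90). Not NE.
(U, Right): Player 1 can switch to M (41 → 95). Not NE.
(M, Left): Player 2 can switch to Center (35 → 45). Not NE.
(M, Center): Player 1 can switch to U (22 → 48). Not NE.
(M, Right): Player 2 can switch to Left (29 → 35). Not NE.
(D, Left): Player 1 can switch to M (70 → 83). Not NE.
(D, Center): Player 1 can switch to U (33 → 48). Not NE.
(D, Right): Player 1 can switch to M (73 → 95). Not NE.

none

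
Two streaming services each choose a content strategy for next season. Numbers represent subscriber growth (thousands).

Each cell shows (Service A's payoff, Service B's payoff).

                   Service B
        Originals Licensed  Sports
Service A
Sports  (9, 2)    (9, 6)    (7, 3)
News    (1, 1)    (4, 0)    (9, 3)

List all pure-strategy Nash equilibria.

The pure Nash equilibria are (Sports, Licensed); (News, Sports).

For each strategy profile, look for a profitable unilateral deviation.
(Sports, Originals): Service B can switch to Licensed (2 → 6). Not NE.
(Sports, Licensed): Service A gets 9, best alternative 4; Service B gets 6, best alternative 3. No profitable deviation — NE.
(Sports, Sports): Service A can switch to News (7 → 9). Not NE.
(News, Originals): Service A can switch to Sports (1 → 9). Not NE.
(News, Licensed): Service A can switch to Sports (4 → 9). Not NE.
(News, Sports): Service A gets 9, best alternative 7; Service B gets 3, best alternative 1. No profitable deviation — NE.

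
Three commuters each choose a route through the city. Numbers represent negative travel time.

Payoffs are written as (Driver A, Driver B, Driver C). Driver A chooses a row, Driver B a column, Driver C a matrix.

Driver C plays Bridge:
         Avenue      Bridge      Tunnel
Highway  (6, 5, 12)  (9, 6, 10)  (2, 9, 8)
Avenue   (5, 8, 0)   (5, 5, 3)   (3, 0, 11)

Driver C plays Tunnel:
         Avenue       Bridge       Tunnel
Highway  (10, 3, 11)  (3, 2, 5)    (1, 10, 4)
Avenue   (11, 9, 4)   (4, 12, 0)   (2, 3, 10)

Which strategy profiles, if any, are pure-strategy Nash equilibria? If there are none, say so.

This game has no pure Nash equilibrium.

Driver A against (Avenue, Bridge): payoffs 6, 5 → best response Highway.
Driver A against (Avenue, Tunnel): payoffs 10, 11 → best response Avenue.
Driver A against (Bridge, Bridge): payoffs 9, 5 → best response Highway.
Driver A against (Bridge, Tunnel): payoffs 3, 4 → best response Avenue.
Driver A against (Tunnel, Bridge): payoffs 2, 3 → best response Avenue.
Driver A against (Tunnel, Tunnel): payoffs 1, 2 → best response Avenue.
Driver B against (Highway, Bridge): payoffs 5, 6, 9 → best response Tunnel.
Driver B against (Highway, Tunnel): payoffs 3, 2, 10 → best response Tunnel.
Driver B against (Avenue, Bridge): payoffs 8, 5, 0 → best response Avenue.
Driver B against (Avenue, Tunnel): payoffs 9, 12, 3 → best response Bridge.
Driver C against (Highway, Avenue): payoffs 12, 11 → best response Bridge.
Driver C against (Highway, Bridge): payoffs 10, 5 → best response Bridge.
Driver C against (Highway, Tunnel): payoffs 8, 4 → best response Bridge.
Driver C against (Avenue, Avenue): payoffs 0, 4 → best response Tunnel.
Driver C against (Avenue, Bridge): payoffs 3, 0 → best response Bridge.
Driver C against (Avenue, Tunnel): payoffs 11, 10 → best response Bridge.
No profile is a mutual best response for all players.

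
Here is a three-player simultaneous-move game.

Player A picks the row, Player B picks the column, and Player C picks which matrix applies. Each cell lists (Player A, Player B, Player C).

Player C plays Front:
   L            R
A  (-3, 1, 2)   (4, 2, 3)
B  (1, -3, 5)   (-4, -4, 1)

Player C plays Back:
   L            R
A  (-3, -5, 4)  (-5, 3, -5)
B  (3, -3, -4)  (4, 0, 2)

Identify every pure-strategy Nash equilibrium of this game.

(A, L, Front): Player A can switch to B (-3 → 1). Not NE.
(A, L, Back): Player A can switch to B (-3 → 3). Not NE.
(A, R, Front): Player A gets 4, best alternative -4; Player B gets 2, best alternative 1; Player C gets 3, best alternative -5. No profitable deviation — NE.
(A, R, Back): Player A can switch to B (-5 → 4). Not NE.
(B, L, Front): Player A gets 1, best alternative -3; Player B gets -3, best alternative -4; Player C gets 5, best alternative -4. No profitable deviation — NE.
(B, L, Back): Player B can switch to R (-3 → 0). Not NE.
(B, R, Front): Player A can switch to A (-4 → 4). Not NE.
(B, R, Back): Player A gets 4, best alternative -5; Player B gets 0, best alternative -3; Player C gets 2, best alternative 1. No profitable deviation — NE.

(A, R, Front), (B, L, Front), (B, R, Back)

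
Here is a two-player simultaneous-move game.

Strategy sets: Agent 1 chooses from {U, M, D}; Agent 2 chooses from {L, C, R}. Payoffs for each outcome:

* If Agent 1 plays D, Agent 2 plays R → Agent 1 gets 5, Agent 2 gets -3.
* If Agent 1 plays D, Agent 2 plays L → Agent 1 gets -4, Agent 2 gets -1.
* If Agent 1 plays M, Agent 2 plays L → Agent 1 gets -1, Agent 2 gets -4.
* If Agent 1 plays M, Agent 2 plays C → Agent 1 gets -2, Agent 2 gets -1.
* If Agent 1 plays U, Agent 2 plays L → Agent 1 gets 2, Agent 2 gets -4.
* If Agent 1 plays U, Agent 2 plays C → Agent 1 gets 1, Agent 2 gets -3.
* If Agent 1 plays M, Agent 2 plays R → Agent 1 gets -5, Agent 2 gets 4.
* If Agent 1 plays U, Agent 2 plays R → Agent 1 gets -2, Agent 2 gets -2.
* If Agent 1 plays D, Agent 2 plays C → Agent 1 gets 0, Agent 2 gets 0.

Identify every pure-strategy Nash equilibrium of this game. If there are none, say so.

Mark each player's best response to every combination of opponents' strategies; a profile where every player is best-responding is a pure Nash equilibrium.
Agent 1 against L: payoffs 2, -1, -4 → best response U.
Agent 1 against C: payoffs 1, -2, 0 → best response U.
Agent 1 against R: payoffs -2, -5, 5 → best response D.
Agent 2 against U: payoffs -4, -3, -2 → best response R.
Agent 2 against M: payoffs -4, -1, 4 → best response R.
Agent 2 against D: payoffs -1, 0, -3 → best response C.
No profile is a mutual best response for all players.

This game has no pure Nash equilibrium.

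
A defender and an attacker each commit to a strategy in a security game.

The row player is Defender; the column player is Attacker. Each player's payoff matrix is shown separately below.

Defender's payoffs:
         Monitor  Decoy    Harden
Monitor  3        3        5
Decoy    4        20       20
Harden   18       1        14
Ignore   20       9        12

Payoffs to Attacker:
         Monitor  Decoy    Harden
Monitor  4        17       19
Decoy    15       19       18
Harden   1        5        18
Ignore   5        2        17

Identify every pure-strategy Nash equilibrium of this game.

Pure NE: (Decoy, Decoy)

(Monitor, Monitor): Defender can switch to Decoy (3 → 4). Not NE.
(Monitor, Decoy): Defender can switch to Decoy (3 → 20). Not NE.
(Monitor, Harden): Defender can switch to Decoy (5 → 20). Not NE.
(Decoy, Monitor): Defender can switch to Harden (4 → 18). Not NE.
(Decoy, Decoy): Defender gets 20, best alternative 9; Attacker gets 19, best alternative 18. No profitable deviation — NE.
(Decoy, Harden): Attacker can switch to Decoy (18 → 19). Not NE.
(Harden, Monitor): Defender can switch to Ignore (18 → 20). Not NE.
(Harden, Decoy): Defender can switch to Monitor (1 → 3). Not NE.
(Harden, Harden): Defender can switch to Decoy (14 → 20). Not NE.
(Ignore, Monitor): Attacker can switch to Harden (5 → 17). Not NE.
(Ignore, Decoy): Defender can switch to Decoy (9 → 20). Not NE.
(The remaining 1 profile has a profitable deviation by the same check.)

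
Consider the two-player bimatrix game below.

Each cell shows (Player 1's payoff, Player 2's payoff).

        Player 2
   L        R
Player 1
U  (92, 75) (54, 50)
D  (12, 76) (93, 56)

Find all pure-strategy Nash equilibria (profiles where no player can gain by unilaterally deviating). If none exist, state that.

The unique pure-strategy Nash equilibrium is (U, L).

Player 1 against L: payoffs 92, 12 → best response U.
Player 1 against R: payoffs 54, 93 → best response D.
Player 2 against U: payoffs 75, 50 → best response L.
Player 2 against D: payoffs 76, 56 → best response L.
Mutual best responses: (U, L).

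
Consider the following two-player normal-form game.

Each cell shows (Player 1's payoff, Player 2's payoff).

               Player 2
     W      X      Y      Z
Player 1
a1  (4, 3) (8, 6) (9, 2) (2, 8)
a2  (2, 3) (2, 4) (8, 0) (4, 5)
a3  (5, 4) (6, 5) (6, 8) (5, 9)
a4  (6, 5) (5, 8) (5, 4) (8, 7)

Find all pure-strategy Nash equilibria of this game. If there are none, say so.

No pure-strategy Nash equilibrium.

For each strategy profile, look for a profitable unilateral deviation.
(a1, W): Player 1 can switch to a3 (4 → 5). Not NE.
(a1, X): Player 2 can switch to Z (6 → 8). Not NE.
(a1, Y): Player 2 can switch to W (2 → 3). Not NE.
(a1, Z): Player 1 can switch to a2 (2 → 4). Not NE.
(a2, W): Player 1 can switch to a1 (2 → 4). Not NE.
(a2, X): Player 1 can switch to a1 (2 → 8). Not NE.
(a2, Y): Player 1 can switch to a1 (8 → 9). Not NE.
(a2, Z): Player 1 can switch to a3 (4 → 5). Not NE.
(The remaining 8 profiles each have a profitable deviation by the same check.)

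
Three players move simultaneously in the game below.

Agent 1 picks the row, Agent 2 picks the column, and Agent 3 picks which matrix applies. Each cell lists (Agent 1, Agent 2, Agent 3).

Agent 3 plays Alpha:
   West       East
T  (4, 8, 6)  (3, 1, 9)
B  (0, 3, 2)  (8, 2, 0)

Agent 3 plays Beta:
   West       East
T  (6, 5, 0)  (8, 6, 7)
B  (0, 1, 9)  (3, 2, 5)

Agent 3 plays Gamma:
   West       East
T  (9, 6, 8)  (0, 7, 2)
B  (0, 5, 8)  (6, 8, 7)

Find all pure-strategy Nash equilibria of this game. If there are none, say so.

(T, West, Alpha): Agent 3 can switch to Gamma (6 → 8). Not NE.
(T, West, Beta): Agent 2 can switch to East (5 → 6). Not NE.
(T, West, Gamma): Agent 2 can switch to East (6 → 7). Not NE.
(T, East, Alpha): Agent 1 can switch to B (3 → 8). Not NE.
(T, East, Beta): Agent 3 can switch to Alpha (7 → 9). Not NE.
(T, East, Gamma): Agent 1 can switch to B (0 → 6). Not NE.
(B, West, Alpha): Agent 1 can switch to T (0 → 4). Not NE.
(B, West, Beta): Agent 1 can switch to T (0 → 6). Not NE.
(B, East, Gamma): Agent 1 gets 6, best alternative 0; Agent 2 gets 8, best alternative 5; Agent 3 gets 7, best alternative 5. No profitable deviation — NE.
(The remaining 3 profiles each have a profitable deviation by the same check.)

The unique pure-strategy Nash equilibrium is (B, East, Gamma).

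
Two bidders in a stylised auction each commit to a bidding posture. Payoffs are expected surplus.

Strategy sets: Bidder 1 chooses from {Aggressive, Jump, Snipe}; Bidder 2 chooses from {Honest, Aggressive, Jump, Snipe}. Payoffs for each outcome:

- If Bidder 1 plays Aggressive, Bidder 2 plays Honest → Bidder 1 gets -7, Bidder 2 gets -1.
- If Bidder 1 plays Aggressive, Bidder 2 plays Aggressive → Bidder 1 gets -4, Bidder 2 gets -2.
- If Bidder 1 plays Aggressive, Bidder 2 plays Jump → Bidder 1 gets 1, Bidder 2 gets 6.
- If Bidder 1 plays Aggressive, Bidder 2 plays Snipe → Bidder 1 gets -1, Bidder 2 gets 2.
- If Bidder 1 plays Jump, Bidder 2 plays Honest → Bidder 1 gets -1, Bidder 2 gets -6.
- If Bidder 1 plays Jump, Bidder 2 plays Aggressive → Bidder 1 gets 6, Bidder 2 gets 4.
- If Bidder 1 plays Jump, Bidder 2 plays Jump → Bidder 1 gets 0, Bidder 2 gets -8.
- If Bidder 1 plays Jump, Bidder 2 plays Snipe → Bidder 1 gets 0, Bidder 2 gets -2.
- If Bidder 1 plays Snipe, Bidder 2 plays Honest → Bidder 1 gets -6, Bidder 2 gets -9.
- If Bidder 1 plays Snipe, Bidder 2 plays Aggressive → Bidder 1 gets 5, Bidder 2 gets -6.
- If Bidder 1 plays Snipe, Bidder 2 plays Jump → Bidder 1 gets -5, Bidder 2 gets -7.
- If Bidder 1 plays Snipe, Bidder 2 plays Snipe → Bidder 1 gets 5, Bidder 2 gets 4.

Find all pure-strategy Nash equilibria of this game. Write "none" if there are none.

(Aggressive, Jump), (Jump, Aggressive), (Snipe, Snipe)

(Aggressive, Honest): Bidder 1 can switch to Jump (-7 → -1). Not NE.
(Aggressive, Aggressive): Bidder 1 can switch to Jump (-4 → 6). Not NE.
(Aggressive, Jump): Bidder 1 gets 1, best alternative 0; Bidder 2 gets 6, best alternative 2. No profitable deviation — NE.
(Aggressive, Snipe): Bidder 1 can switch to Jump (-1 → 0). Not NE.
(Jump, Honest): Bidder 2 can switch to Aggressive (-6 → 4). Not NE.
(Jump, Aggressive): Bidder 1 gets 6, best alternative 5; Bidder 2 gets 4, best alternative -2. No profitable deviation — NE.
(Jump, Jump): Bidder 1 can switch to Aggressive (0 → 1). Not NE.
(Jump, Snipe): Bidder 1 can switch to Snipe (0 → 5). Not NE.
(Snipe, Honest): Bidder 1 can switch to Jump (-6 → -1). Not NE.
(Snipe, Aggressive): Bidder 1 can switch to Jump (5 → 6). Not NE.
(Snipe, Jump): Bidder 1 can switch to Aggressive (-5 → 1). Not NE.
(Snipe, Snipe): Bidder 1 gets 5, best alternative 0; Bidder 2 gets 4, best alternative -6. No profitable deviation — NE.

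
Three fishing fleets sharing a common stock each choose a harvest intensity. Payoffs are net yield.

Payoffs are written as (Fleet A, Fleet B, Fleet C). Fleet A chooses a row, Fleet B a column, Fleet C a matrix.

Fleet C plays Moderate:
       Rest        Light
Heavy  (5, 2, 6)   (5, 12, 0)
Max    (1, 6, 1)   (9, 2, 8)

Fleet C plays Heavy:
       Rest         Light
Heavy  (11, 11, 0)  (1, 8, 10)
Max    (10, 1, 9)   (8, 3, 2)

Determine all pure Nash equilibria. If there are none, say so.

No pure-strategy Nash equilibrium.

(Heavy, Rest, Moderate): Fleet B can switch to Light (2 → 12). Not NE.
(Heavy, Rest, Heavy): Fleet C can switch to Moderate (0 → 6). Not NE.
(Heavy, Light, Moderate): Fleet A can switch to Max (5 → 9). Not NE.
(Heavy, Light, Heavy): Fleet A can switch to Max (1 → 8). Not NE.
(Max, Rest, Moderate): Fleet A can switch to Heavy (1 → 5). Not NE.
(Max, Rest, Heavy): Fleet A can switch to Heavy (10 → 11). Not NE.
(The remaining 2 profiles each have a profitable deviation by the same check.)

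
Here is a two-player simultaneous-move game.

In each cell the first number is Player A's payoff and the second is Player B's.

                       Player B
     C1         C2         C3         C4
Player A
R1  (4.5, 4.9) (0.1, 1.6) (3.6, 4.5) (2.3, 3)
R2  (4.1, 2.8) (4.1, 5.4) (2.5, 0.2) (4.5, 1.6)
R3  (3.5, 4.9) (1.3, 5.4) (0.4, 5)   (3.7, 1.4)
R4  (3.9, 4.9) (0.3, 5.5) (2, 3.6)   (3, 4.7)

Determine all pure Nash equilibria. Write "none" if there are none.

(R1, C1); (R2, C2)

(R1, C1): Player A gets 4.5, best alternative 4.1; Player B gets 4.9, best alternative 4.5. No profitable deviation — NE.
(R1, C2): Player A can switch to R2 (0.1 → 4.1). Not NE.
(R1, C3): Player B can switch to C1 (4.5 → 4.9). Not NE.
(R1, C4): Player A can switch to R2 (2.3 → 4.5). Not NE.
(R2, C1): Player A can switch to R1 (4.1 → 4.5). Not NE.
(R2, C2): Player A gets 4.1, best alternative 1.3; Player B gets 5.4, best alternative 2.8. No profitable deviation — NE.
(R2, C3): Player A can switch to R1 (2.5 → 3.6). Not NE.
(R2, C4): Player B can switch to C1 (1.6 → 2.8). Not NE.
(R3, C1): Player A can switch to R1 (3.5 → 4.5). Not NE.
(R3, C2): Player A can switch to R2 (1.3 → 4.1). Not NE.
(The remaining 6 profiles each have a profitable deviation by the same check.)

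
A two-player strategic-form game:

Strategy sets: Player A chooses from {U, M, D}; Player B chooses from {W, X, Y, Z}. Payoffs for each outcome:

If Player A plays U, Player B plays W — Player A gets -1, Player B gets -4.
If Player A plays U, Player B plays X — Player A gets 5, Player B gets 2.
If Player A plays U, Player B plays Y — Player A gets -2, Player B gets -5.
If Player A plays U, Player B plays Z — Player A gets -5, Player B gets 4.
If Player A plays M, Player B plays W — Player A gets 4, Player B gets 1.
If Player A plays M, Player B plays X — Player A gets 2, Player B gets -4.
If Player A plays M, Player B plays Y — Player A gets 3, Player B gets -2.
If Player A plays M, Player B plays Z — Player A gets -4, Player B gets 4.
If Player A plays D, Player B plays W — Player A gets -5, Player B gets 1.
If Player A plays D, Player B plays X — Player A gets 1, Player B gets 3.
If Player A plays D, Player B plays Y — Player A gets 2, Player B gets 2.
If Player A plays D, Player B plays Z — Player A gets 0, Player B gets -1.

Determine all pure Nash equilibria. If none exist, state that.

Player A against W: payoffs -1, 4, -5 → best response M.
Player A against X: payoffs 5, 2, 1 → best response U.
Player A against Y: payoffs -2, 3, 2 → best response M.
Player A against Z: payoffs -5, -4, 0 → best response D.
Player B against U: payoffs -4, 2, -5, 4 → best response Z.
Player B against M: payoffs 1, -4, -2, 4 → best response Z.
Player B against D: payoffs 1, 3, 2, -1 → best response X.
No profile is a mutual best response for all players.

none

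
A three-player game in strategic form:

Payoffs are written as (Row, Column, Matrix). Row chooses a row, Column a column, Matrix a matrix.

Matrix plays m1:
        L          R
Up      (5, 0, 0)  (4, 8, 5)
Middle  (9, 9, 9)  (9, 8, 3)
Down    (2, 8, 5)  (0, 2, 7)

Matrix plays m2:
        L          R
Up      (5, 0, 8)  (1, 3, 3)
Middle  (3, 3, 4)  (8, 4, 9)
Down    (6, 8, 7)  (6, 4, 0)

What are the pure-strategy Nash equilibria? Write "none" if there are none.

Mark each player's best response to every combination of opponents' strategies; a profile where every player is best-responding is a pure Nash equilibrium.
Row against (L, m1): payoffs 5, 9, 2 → best response Middle.
Row against (L, m2): payoffs 5, 3, 6 → best response Down.
Row against (R, m1): payoffs 4, 9, 0 → best response Middle.
Row against (R, m2): payoffs 1, 8, 6 → best response Middle.
Column against (Up, m1): payoffs 0, 8 → best response R.
Column against (Up, m2): payoffs 0, 3 → best response R.
Column against (Middle, m1): payoffs 9, 8 → best response L.
Column against (Middle, m2): payoffs 3, 4 → best response R.
Column against (Down, m1): payoffs 8, 2 → best response L.
Column against (Down, m2): payoffs 8, 4 → best response L.
Matrix against (Up, L): payoffs 0, 8 → best response m2.
Matrix against (Up, R): payoffs 5, 3 → best response m1.
Matrix against (Middle, L): payoffs 9, 4 → best response m1.
Matrix against (Middle, R): payoffs 3, 9 → best response m2.
Matrix against (Down, L): payoffs 5, 7 → best response m2.
Matrix against (Down, R): payoffs 7, 0 → best response m1.
Mutual best responses: (Middle, L, m1); (Middle, R, m2); (Down, L, m2).

Pure-strategy Nash equilibria: (Middle, L, m1); (Middle, R, m2); (Down, L, m2)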